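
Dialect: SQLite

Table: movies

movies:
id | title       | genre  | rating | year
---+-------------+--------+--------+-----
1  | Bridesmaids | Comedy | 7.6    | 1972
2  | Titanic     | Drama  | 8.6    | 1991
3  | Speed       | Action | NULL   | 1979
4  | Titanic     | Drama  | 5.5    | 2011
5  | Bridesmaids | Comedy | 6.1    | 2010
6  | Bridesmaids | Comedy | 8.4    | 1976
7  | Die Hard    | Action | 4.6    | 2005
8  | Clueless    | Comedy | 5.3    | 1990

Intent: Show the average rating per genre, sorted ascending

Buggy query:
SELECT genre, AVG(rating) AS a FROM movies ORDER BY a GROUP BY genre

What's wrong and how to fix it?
Bug: GROUP BY must precede ORDER BY

Fix: Move ORDER BY to the end, after GROUP BY

Corrected query:
SELECT genre, AVG(rating) AS a FROM movies GROUP BY genre ORDER BY a

Result:
genre  | a   
-------+-----
Action | 4.6 
Comedy | 6.85
Drama  | 7.05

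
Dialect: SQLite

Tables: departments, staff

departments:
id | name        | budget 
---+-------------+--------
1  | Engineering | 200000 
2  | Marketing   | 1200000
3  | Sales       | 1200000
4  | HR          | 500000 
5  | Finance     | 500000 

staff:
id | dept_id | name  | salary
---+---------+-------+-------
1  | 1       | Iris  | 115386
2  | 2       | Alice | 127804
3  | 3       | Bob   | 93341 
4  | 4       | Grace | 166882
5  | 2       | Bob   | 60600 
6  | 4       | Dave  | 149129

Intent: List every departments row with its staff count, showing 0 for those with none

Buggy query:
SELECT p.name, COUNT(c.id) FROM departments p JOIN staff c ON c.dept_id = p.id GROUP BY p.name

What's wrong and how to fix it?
Bug: An inner join excludes parents with zero children

Fix: Switch to LEFT JOIN to retain unmatched parent rows

Corrected query:
SELECT p.name, COUNT(c.id) FROM departments p LEFT JOIN staff c ON c.dept_id = p.id GROUP BY p.name

Result:
name        | COUNT(c.id)
------------+------------
Engineering | 1          
Finance     | 0          
HR          | 2          
Marketing   | 2          
Sales       | 1          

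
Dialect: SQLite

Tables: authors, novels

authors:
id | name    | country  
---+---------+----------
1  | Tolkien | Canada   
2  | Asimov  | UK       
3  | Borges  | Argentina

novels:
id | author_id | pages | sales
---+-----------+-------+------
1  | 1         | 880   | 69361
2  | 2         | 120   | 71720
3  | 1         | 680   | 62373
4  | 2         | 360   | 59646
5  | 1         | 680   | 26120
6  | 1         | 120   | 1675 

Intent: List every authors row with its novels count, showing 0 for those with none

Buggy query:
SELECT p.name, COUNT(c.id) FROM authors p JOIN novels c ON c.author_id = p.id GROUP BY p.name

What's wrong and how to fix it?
Bug: INNER JOIN drops authors rows that have no matching novels rows

Fix: Use LEFT JOIN so parents without children still appear (COUNT(c.id) gives 0)

Corrected query:
SELECT p.name, COUNT(c.id) FROM authors p LEFT JOIN novels c ON c.author_id = p.id GROUP BY p.name

Result:
name    | COUNT(c.id)
--------+------------
Asimov  | 2          
Borges  | 0          
Tolkien | 4          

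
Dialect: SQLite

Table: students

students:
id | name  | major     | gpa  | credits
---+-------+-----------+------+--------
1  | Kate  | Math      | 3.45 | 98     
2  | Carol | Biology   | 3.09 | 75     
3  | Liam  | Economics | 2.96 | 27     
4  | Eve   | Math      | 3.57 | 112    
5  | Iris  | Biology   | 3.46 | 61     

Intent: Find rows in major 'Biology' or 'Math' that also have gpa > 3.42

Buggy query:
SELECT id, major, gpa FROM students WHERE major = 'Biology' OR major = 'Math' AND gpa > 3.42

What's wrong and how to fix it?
Bug: AND binds tighter than OR, so this parses as major = 'Biology' OR (major = 'Math' AND gpa > 3.42)

Fix: Group the OR with parentheses (or use IN), then AND the threshold

Corrected query:
SELECT id, major, gpa FROM students WHERE (major = 'Biology' OR major = 'Math') AND gpa > 3.42

Result:
id | major   | gpa 
---+---------+-----
1  | Math    | 3.45
4  | Math    | 3.57
5  | Biology | 3.46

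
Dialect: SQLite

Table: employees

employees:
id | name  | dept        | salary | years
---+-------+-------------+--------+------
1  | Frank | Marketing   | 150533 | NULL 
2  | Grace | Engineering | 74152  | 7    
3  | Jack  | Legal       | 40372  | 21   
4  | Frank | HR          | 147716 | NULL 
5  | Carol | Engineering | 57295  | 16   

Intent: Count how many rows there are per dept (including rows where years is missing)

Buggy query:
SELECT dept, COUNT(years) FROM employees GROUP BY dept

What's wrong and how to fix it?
Bug: COUNT(column) counts non-NULL values only; rows with NULL years aren't counted

Fix: Replace COUNT(years) with COUNT(*)

Corrected query:
SELECT dept, COUNT(*) FROM employees GROUP BY dept

Result:
dept        | COUNT(*)
------------+---------
Engineering | 2       
HR          | 1       
Legal       | 1       
Marketing   | 1       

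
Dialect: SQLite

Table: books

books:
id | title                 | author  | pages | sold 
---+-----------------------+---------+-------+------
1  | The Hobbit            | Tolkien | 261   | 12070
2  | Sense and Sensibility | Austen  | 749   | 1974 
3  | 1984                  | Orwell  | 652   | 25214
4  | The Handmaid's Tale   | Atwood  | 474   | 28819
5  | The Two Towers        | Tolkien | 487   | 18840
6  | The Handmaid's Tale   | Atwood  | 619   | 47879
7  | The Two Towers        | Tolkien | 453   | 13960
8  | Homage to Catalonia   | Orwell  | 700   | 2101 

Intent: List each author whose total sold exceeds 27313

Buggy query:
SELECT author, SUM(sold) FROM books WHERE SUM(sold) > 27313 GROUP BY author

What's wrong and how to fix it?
Bug: Aggregate functions cannot appear in a WHERE clause

Fix: Move the aggregate condition to a HAVING clause

Corrected query:
SELECT author, SUM(sold) FROM books GROUP BY author HAVING SUM(sold) > 27313

Result:
author  | SUM(sold)
--------+----------
Atwood  | 76698    
Orwell  | 27315    
Tolkien | 44870    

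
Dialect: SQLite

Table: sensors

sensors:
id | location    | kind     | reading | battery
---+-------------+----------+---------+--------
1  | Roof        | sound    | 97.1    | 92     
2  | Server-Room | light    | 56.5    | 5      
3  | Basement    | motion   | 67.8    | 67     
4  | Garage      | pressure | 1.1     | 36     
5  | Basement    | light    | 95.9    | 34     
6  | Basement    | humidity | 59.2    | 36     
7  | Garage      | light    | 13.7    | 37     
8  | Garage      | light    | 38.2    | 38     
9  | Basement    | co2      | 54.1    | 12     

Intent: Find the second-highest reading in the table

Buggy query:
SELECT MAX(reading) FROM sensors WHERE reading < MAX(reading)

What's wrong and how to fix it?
Bug: The inner MAX is an aggregate inside WHERE, which is not allowed

Fix: Put the inner MAX in a scalar subquery

Corrected query:
SELECT MAX(reading) FROM sensors WHERE reading < (SELECT MAX(reading) FROM sensors)

Result:
MAX(reading)
------------
95.9        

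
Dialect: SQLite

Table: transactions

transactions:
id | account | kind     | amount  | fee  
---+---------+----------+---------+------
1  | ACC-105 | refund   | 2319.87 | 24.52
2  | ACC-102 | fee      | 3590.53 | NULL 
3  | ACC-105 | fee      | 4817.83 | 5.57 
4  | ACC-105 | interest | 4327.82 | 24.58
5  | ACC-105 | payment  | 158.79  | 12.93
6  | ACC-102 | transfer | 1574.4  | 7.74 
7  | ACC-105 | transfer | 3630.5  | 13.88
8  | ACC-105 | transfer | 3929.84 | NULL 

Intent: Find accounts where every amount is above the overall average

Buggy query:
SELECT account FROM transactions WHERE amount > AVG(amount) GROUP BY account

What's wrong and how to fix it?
Bug: AVG() is an aggregate; it can't sit directly in WHERE

Fix: Compute the overall average in a scalar subquery and compare each group's MIN against it in HAVING

Corrected query:
SELECT account FROM transactions GROUP BY account HAVING MIN(amount) > (SELECT AVG(amount) FROM transactions)

Result:
(no rows)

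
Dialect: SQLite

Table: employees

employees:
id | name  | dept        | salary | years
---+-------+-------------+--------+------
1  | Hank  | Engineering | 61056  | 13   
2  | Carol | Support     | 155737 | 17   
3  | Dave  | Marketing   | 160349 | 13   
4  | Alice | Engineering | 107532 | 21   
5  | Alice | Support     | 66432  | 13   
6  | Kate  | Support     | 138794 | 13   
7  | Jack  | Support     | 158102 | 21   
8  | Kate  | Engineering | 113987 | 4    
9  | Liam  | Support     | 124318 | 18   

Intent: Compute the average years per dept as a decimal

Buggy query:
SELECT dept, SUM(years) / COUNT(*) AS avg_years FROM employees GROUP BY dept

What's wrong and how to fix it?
Bug: Both operands are integers, so '/' performs integer division and truncates

Fix: Multiply by 1.0 (or CAST to REAL) to force floating-point division

Corrected query:
SELECT dept, SUM(years) * 1.0 / COUNT(*) AS avg_years FROM employees GROUP BY dept

Result:
dept        | avg_years
------------+----------
Engineering | 12.666667
Marketing   | 13       
Support     | 16.4     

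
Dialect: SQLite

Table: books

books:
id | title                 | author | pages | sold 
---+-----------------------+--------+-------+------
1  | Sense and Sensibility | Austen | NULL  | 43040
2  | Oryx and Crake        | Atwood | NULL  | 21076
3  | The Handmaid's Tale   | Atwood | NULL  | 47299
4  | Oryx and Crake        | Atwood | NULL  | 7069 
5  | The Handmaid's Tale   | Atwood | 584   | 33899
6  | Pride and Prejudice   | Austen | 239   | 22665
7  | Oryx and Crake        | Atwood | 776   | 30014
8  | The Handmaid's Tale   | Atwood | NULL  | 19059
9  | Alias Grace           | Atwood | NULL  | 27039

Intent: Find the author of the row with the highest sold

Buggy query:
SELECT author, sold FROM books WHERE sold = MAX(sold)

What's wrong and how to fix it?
Bug: WHERE is evaluated per row; an aggregate over the whole table isn't defined there

Fix: Wrap MAX in a scalar subquery so WHERE compares against a single value

Corrected query:
SELECT author, sold FROM books WHERE sold = (SELECT MAX(sold) FROM books)

Result:
author | sold 
-------+------
Atwood | 47299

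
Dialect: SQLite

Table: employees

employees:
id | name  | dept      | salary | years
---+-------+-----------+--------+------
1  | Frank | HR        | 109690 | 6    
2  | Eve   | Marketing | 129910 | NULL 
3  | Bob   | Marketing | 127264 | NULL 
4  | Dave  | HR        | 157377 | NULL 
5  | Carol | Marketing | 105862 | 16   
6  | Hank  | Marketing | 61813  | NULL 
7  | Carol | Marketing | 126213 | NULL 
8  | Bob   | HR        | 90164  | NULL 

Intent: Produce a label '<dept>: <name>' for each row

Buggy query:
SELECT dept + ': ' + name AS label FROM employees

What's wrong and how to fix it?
Bug: SQLite uses || for string concatenation; + coerces text to numbers (yielding 0)

Fix: Use the || operator for string concatenation

Corrected query:
SELECT dept || ': ' || name AS label FROM employees

Result:
label           
----------------
HR: Frank       
Marketing: Eve  
Marketing: Bob  
HR: Dave        
Marketing: Carol
Marketing: Hank 
Marketing: Carol
HR: Bob         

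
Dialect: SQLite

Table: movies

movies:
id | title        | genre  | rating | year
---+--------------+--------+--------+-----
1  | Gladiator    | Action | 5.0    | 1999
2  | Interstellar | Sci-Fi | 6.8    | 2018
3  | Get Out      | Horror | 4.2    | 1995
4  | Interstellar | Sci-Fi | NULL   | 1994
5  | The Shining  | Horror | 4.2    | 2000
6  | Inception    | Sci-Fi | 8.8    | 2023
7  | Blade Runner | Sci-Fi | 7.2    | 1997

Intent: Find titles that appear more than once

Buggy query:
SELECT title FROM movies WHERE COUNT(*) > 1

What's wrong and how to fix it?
Bug: COUNT(*) is an aggregate and cannot be used in WHERE

Fix: GROUP BY title, then filter groups with HAVING COUNT(*) > 1

Corrected query:
SELECT title FROM movies GROUP BY title HAVING COUNT(*) > 1

Result:
title       
------------
Interstellar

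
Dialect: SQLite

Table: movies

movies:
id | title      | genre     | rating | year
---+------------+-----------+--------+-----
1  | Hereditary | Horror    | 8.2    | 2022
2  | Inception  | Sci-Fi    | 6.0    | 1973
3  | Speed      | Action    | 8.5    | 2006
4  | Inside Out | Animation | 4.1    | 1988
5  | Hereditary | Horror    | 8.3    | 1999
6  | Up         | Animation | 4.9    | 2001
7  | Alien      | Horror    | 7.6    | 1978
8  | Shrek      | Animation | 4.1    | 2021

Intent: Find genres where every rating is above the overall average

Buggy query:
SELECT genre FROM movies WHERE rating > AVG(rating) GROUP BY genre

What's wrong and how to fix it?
Bug: WHERE evaluates per row before aggregation, so AVG() is unavailable

Fix: Compute the overall average in a scalar subquery and compare each group's MIN against it in HAVING

Corrected query:
SELECT genre FROM movies GROUP BY genre HAVING MIN(rating) > (SELECT AVG(rating) FROM movies)

Result:
genre 
------
Action
Horror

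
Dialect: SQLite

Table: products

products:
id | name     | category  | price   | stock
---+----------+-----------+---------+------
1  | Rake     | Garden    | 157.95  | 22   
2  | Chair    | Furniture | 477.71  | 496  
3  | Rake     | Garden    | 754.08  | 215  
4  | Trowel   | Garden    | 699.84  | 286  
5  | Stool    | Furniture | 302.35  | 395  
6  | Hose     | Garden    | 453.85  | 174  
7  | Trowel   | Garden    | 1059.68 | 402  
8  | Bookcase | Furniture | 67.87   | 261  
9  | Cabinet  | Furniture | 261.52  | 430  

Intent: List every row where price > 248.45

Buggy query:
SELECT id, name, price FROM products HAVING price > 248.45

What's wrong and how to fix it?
Bug: This is a non-aggregate query (no GROUP BY, no aggregates), so in SQLite the HAVING clause is invalid here; a row-level condition belongs in WHERE

Fix: Replace HAVING with WHERE since the condition applies to individual rows

Corrected query:
SELECT id, name, price FROM products WHERE price > 248.45

Result:
id | name    | price  
---+---------+--------
2  | Chair   | 477.71 
3  | Rake    | 754.08 
4  | Trowel  | 699.84 
5  | Stool   | 302.35 
6  | Hose    | 453.85 
7  | Trowel  | 1059.68
9  | Cabinet | 261.52 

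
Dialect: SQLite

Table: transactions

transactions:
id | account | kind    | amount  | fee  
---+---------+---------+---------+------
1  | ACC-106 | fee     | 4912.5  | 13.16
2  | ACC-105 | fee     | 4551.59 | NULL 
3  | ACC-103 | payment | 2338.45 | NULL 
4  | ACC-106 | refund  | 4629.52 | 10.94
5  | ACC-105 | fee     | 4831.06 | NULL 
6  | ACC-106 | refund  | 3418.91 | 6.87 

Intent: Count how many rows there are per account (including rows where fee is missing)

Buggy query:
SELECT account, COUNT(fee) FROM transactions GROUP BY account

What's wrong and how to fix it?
Bug: COUNT(column) counts non-NULL values only; rows with NULL fee aren't counted

Fix: Use COUNT(*) to count all rows regardless of NULL

Corrected query:
SELECT account, COUNT(*) FROM transactions GROUP BY account

Result:
account | COUNT(*)
--------+---------
ACC-103 | 1       
ACC-105 | 2       
ACC-106 | 3       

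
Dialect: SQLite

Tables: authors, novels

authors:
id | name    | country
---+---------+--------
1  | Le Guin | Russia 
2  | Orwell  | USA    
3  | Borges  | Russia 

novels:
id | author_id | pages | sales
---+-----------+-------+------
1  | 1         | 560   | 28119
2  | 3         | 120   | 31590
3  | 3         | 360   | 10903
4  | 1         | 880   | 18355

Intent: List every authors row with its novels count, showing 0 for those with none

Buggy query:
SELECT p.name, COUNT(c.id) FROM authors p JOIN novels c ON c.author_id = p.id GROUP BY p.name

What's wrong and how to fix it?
Bug: An inner join excludes parents with zero children

Fix: Switch to LEFT JOIN to retain unmatched parent rows

Corrected query:
SELECT p.name, COUNT(c.id) FROM authors p LEFT JOIN novels c ON c.author_id = p.id GROUP BY p.name

Result:
name    | COUNT(c.id)
--------+------------
Borges  | 2          
Le Guin | 2          
Orwell  | 0          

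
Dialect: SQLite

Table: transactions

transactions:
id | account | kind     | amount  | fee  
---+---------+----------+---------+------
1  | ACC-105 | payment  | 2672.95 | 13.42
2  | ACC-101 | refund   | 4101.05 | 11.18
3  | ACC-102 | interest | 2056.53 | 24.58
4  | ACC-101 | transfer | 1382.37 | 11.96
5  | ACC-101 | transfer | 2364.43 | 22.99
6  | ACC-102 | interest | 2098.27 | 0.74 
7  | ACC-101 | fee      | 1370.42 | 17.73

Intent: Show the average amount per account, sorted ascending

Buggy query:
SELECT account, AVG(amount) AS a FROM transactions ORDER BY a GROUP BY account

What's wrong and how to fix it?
Bug: ORDER BY appears before GROUP BY; SQL clause order requires GROUP BY first

Fix: Reorder: SELECT … FROM … GROUP BY … ORDER BY …

Corrected query:
SELECT account, AVG(amount) AS a FROM transactions GROUP BY account ORDER BY a

Result:
account | a        
--------+----------
ACC-102 | 2077.4   
ACC-101 | 2304.5675
ACC-105 | 2672.95  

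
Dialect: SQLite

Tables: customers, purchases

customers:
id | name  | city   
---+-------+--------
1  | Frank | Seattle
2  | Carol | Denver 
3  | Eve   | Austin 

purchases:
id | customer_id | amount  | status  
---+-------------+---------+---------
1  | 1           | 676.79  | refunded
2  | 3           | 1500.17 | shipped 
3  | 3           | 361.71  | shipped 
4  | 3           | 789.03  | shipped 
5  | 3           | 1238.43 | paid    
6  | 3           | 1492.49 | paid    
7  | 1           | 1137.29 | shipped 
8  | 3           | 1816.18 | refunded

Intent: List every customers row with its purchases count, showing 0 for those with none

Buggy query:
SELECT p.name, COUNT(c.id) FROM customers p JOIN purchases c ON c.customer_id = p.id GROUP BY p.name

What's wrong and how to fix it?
Bug: INNER JOIN drops customers rows that have no matching purchases rows

Fix: Switch to LEFT JOIN to retain unmatched parent rows

Corrected query:
SELECT p.name, COUNT(c.id) FROM customers p LEFT JOIN purchases c ON c.customer_id = p.id GROUP BY p.name

Result:
name  | COUNT(c.id)
------+------------
Carol | 0          
Eve   | 6          
Frank | 2          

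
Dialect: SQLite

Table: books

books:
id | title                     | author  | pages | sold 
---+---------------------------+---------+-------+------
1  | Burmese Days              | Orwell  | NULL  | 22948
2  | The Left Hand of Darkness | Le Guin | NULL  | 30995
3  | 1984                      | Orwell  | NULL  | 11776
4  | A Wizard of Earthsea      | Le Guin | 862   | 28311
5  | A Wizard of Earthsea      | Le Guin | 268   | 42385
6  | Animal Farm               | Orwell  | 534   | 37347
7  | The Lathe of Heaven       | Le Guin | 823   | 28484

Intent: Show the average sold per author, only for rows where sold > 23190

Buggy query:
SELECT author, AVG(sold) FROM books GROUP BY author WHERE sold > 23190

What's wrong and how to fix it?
Bug: WHERE cannot follow GROUP BY

Fix: Place WHERE between FROM and GROUP BY

Corrected query:
SELECT author, AVG(sold) FROM books WHERE sold > 23190 GROUP BY author

Result:
author  | AVG(sold)
--------+----------
Le Guin | 32543.75 
Orwell  | 37347    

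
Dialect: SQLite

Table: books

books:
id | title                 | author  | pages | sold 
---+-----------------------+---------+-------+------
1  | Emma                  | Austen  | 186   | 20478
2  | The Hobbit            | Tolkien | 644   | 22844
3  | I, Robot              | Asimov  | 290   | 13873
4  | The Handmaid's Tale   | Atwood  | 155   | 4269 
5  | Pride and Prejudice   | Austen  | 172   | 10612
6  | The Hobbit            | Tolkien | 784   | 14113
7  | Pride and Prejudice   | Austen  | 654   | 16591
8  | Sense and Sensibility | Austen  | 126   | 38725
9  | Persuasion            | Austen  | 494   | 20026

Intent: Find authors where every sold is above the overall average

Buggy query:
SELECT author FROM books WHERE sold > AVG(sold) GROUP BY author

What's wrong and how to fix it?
Bug: WHERE evaluates per row before aggregation, so AVG() is unavailable

Fix: Compute the overall average in a scalar subquery and compare each group's MIN against it in HAVING

Corrected query:
SELECT author FROM books GROUP BY author HAVING MIN(sold) > (SELECT AVG(sold) FROM books)

Result:
(no rows)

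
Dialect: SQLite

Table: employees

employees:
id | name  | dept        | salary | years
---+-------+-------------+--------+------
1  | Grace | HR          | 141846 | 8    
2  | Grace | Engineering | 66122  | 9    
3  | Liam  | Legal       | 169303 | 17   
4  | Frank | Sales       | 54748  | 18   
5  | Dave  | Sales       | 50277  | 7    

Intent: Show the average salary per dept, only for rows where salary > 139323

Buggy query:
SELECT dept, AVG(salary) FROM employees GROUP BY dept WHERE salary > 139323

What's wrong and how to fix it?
Bug: WHERE cannot follow GROUP BY

Fix: Move the WHERE clause before GROUP BY

Corrected query:
SELECT dept, AVG(salary) FROM employees WHERE salary > 139323 GROUP BY dept

Result:
dept  | AVG(salary)
------+------------
HR    | 141846     
Legal | 169303     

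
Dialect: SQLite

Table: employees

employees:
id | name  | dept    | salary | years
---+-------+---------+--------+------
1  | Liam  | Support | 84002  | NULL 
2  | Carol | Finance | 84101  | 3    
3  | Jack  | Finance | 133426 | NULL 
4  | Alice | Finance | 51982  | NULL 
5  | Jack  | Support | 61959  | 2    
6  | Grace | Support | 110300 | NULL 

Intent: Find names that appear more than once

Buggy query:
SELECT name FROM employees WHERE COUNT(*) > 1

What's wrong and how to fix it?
Bug: WHERE can't reference COUNT(*); aggregates are computed after WHERE

Fix: Group first, then use HAVING for the count condition

Corrected query:
SELECT name FROM employees GROUP BY name HAVING COUNT(*) > 1

Result:
name
----
Jack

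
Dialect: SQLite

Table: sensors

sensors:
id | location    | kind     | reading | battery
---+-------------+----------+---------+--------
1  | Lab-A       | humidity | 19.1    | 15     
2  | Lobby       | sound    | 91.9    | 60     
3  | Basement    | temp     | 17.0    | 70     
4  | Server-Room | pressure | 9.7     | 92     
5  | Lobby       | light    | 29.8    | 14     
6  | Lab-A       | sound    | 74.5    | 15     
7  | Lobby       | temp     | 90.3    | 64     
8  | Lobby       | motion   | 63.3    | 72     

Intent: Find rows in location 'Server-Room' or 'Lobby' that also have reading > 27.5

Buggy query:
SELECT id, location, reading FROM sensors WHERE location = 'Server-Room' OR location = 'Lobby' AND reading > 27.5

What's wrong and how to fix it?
Bug: Without parentheses, AND is evaluated before OR, so the reading filter only applies to the 'Lobby' branch

Fix: Group the OR with parentheses (or use IN), then AND the threshold

Corrected query:
SELECT id, location, reading FROM sensors WHERE (location = 'Server-Room' OR location = 'Lobby') AND reading > 27.5

Result:
id | location | reading
---+----------+--------
2  | Lobby    | 91.9   
5  | Lobby    | 29.8   
7  | Lobby    | 90.3   
8  | Lobby    | 63.3   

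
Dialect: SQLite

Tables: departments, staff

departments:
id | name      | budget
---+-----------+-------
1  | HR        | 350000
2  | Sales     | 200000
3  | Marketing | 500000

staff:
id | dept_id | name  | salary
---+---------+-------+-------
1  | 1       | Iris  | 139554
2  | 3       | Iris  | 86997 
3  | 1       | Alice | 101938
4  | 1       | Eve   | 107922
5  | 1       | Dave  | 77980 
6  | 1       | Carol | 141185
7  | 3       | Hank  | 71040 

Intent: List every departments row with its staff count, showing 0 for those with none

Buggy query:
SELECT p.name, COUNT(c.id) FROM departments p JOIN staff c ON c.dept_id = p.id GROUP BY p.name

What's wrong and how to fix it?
Bug: An inner join excludes parents with zero children

Fix: Use LEFT JOIN so parents without children still appear (COUNT(c.id) gives 0)

Corrected query:
SELECT p.name, COUNT(c.id) FROM departments p LEFT JOIN staff c ON c.dept_id = p.id GROUP BY p.name

Result:
name      | COUNT(c.id)
----------+------------
HR        | 5          
Marketing | 2          
Sales     | 0          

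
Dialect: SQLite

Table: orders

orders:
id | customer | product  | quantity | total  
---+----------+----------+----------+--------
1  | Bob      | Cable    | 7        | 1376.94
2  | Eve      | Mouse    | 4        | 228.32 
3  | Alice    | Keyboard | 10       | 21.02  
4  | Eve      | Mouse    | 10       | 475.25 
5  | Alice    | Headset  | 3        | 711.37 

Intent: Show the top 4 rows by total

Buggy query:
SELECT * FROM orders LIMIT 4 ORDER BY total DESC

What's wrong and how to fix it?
Bug: ORDER BY cannot follow LIMIT; LIMIT is the final clause

Fix: Sort with ORDER BY, then apply LIMIT

Corrected query:
SELECT * FROM orders ORDER BY total DESC LIMIT 4

Result:
id | customer | product | quantity | total  
---+----------+---------+----------+--------
1  | Bob      | Cable   | 7        | 1376.94
5  | Alice    | Headset | 3        | 711.37 
4  | Eve      | Mouse   | 10       | 475.25 
2  | Eve      | Mouse   | 4        | 228.32 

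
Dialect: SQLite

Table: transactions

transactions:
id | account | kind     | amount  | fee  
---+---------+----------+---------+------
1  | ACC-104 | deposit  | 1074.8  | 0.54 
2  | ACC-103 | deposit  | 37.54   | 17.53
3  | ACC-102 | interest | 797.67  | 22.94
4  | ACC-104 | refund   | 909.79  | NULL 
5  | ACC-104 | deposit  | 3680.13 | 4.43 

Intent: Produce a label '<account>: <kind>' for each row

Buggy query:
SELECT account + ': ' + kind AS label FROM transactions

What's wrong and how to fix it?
Bug: '+' is numeric addition; on text columns SQLite converts them to 0 instead of concatenating

Fix: Replace + with || to concatenate text

Corrected query:
SELECT account || ': ' || kind AS label FROM transactions

Result:
label            
-----------------
ACC-104: deposit 
ACC-103: deposit 
ACC-102: interest
ACC-104: refund  
ACC-104: deposit 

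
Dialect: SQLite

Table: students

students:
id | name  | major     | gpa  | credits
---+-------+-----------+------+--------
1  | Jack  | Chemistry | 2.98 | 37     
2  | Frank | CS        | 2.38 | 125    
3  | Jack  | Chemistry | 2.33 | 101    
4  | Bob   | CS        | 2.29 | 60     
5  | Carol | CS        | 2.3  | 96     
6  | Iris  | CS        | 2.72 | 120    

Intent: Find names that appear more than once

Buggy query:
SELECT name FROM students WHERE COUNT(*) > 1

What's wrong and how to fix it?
Bug: COUNT(*) is an aggregate and cannot be used in WHERE

Fix: Group first, then use HAVING for the count condition

Corrected query:
SELECT name FROM students GROUP BY name HAVING COUNT(*) > 1

Result:
name
----
Jack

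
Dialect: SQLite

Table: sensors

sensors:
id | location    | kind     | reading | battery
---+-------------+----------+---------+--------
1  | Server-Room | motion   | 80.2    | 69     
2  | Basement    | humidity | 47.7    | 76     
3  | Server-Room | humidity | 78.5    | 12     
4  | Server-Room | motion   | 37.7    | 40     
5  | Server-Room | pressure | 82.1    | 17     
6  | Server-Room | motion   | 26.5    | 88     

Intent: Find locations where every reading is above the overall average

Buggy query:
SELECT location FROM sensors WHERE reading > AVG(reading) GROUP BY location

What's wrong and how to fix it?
Bug: WHERE evaluates per row before aggregation, so AVG() is unavailable

Fix: Compute the overall average in a scalar subquery and compare each group's MIN against it in HAVING

Corrected query:
SELECT location FROM sensors GROUP BY location HAVING MIN(reading) > (SELECT AVG(reading) FROM sensors)

Result:
(no rows)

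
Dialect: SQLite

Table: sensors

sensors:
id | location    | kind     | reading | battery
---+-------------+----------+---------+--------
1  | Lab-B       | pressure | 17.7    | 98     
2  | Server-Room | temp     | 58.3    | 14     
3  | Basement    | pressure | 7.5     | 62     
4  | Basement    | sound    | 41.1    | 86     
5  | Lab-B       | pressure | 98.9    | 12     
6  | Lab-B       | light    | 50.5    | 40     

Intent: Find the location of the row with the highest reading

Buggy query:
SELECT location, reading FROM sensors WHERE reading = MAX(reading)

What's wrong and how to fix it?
Bug: WHERE is evaluated per row; an aggregate over the whole table isn't defined there

Fix: Use a subquery: WHERE reading = (SELECT MAX(reading) FROM sensors)

Corrected query:
SELECT location, reading FROM sensors WHERE reading = (SELECT MAX(reading) FROM sensors)

Result:
location | reading
---------+--------
Lab-B    | 98.9   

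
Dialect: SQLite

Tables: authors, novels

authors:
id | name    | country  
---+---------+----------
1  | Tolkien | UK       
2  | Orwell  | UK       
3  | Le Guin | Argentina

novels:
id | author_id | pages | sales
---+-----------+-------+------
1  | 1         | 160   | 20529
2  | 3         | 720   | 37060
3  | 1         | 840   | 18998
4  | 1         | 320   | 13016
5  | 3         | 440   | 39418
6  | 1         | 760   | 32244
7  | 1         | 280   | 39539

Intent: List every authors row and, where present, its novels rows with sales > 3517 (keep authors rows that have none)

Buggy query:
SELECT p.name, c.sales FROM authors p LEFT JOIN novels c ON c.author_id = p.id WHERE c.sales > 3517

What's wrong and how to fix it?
Bug: Filtering c.sales in WHERE discards the NULL rows produced by LEFT JOIN, turning it into an inner join

Fix: Move the right-table condition into the ON clause so unmatched parents are kept

Corrected query:
SELECT p.name, c.sales FROM authors p LEFT JOIN novels c ON c.author_id = p.id AND c.sales > 3517

Result:
name    | sales
--------+------
Tolkien | 13016
Tolkien | 18998
Tolkien | 20529
Tolkien | 32244
Tolkien | 39539
Orwell  | NULL 
Le Guin | 37060
Le Guin | 39418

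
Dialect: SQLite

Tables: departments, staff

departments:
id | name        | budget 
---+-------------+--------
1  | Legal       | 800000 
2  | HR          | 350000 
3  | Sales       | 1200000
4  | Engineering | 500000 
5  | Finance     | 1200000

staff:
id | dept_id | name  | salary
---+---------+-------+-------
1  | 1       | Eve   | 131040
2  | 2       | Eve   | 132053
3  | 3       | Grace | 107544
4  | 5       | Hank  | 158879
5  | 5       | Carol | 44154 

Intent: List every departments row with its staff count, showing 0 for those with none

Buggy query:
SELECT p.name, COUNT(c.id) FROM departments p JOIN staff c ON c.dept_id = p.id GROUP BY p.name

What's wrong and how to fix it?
Bug: INNER JOIN drops departments rows that have no matching staff rows

Fix: Switch to LEFT JOIN to retain unmatched parent rows

Corrected query:
SELECT p.name, COUNT(c.id) FROM departments p LEFT JOIN staff c ON c.dept_id = p.id GROUP BY p.name

Result:
name        | COUNT(c.id)
------------+------------
Engineering | 0          
Finance     | 2          
HR          | 1          
Legal       | 1          
Sales       | 1          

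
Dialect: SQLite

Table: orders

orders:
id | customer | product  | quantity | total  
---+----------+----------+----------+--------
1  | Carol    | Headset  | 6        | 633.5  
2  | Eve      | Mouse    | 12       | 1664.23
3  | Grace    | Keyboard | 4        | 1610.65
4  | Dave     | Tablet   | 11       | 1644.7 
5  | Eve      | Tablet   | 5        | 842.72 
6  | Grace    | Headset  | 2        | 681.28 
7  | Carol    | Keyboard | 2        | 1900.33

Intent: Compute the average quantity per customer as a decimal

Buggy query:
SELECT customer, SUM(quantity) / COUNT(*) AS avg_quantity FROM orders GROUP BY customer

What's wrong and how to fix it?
Bug: Both operands are integers, so '/' performs integer division and truncates

Fix: Multiply by 1.0 (or CAST to REAL) to force floating-point division

Corrected query:
SELECT customer, SUM(quantity) * 1.0 / COUNT(*) AS avg_quantity FROM orders GROUP BY customer

Result:
customer | avg_quantity
---------+-------------
Carol    | 4           
Dave     | 11          
Eve      | 8.5         
Grace    | 3           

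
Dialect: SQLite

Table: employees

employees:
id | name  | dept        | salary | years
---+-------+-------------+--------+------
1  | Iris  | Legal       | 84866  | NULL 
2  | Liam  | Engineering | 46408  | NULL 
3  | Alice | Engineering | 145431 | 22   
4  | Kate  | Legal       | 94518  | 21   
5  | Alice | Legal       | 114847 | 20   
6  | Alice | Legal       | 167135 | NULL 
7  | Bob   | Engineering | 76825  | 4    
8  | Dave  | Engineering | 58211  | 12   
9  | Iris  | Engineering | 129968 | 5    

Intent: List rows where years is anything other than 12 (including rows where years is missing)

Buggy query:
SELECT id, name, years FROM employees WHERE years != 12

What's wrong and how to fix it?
Bug: 'years != 12' is unknown when years is NULL, so NULL rows are silently excluded

Fix: Handle NULL separately with IS NULL alongside the inequality

Corrected query:
SELECT id, name, years FROM employees WHERE years != 12 OR years IS NULL

Result:
id | name  | years
---+-------+------
1  | Iris  | NULL 
2  | Liam  | NULL 
3  | Alice | 22   
4  | Kate  | 21   
5  | Alice | 20   
6  | Alice | NULL 
7  | Bob   | 4    
9  | Iris  | 5    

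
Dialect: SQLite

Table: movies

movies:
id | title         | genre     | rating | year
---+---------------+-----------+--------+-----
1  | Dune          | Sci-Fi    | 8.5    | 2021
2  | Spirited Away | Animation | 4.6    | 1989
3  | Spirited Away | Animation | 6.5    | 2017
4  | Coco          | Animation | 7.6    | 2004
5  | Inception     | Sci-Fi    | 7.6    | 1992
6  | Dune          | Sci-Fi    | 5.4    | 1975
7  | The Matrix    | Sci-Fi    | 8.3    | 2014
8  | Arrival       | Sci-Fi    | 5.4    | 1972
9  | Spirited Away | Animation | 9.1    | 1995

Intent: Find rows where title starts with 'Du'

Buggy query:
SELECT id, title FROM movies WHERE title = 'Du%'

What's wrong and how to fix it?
Bug: '=' compares the literal string including the % character; pattern matching needs LIKE

Fix: Use LIKE for wildcard pattern matching

Corrected query:
SELECT id, title FROM movies WHERE title LIKE 'Du%'

Result:
id | title
---+------
1  | Dune 
6  | Dune 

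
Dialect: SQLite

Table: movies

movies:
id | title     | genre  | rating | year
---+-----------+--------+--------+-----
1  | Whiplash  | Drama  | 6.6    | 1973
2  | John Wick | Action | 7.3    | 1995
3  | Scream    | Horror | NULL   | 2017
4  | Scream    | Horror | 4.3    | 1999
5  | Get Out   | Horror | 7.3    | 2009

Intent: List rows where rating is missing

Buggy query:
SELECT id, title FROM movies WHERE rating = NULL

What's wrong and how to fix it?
Bug: Comparing to NULL with '=' never matches; NULL = NULL is unknown, not true

Fix: Replace '= NULL' with 'IS NULL'

Corrected query:
SELECT id, title FROM movies WHERE rating IS NULL

Result:
id | title 
---+-------
3  | Scream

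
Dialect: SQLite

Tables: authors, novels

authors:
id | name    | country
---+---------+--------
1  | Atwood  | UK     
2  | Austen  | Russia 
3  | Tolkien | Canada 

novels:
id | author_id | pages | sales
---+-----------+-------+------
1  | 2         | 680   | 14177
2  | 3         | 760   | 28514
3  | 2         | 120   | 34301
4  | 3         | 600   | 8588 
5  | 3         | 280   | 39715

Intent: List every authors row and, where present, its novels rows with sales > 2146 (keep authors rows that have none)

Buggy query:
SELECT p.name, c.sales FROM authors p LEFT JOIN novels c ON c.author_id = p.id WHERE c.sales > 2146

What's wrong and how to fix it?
Bug: A WHERE condition on the right-hand table after LEFT JOIN drops unmatched parents

Fix: Move the right-table condition into the ON clause so unmatched parents are kept

Corrected query:
SELECT p.name, c.sales FROM authors p LEFT JOIN novels c ON c.author_id = p.id AND c.sales > 2146

Result:
name    | sales
--------+------
Atwood  | NULL 
Austen  | 14177
Austen  | 34301
Tolkien | 8588 
Tolkien | 28514
Tolkien | 39715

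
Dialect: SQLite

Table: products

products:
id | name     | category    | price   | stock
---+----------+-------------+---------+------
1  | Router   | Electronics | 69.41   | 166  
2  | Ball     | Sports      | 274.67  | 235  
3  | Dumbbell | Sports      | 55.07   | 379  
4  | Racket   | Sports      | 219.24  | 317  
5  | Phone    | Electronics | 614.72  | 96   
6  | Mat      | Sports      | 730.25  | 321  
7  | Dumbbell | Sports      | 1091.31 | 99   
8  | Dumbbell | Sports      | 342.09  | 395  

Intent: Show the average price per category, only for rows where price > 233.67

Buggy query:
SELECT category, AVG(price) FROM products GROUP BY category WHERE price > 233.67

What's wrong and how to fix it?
Bug: Row-level WHERE must come before GROUP BY in the clause order

Fix: Move the WHERE clause before GROUP BY

Corrected query:
SELECT category, AVG(price) FROM products WHERE price > 233.67 GROUP BY category

Result:
category    | AVG(price)
------------+-----------
Electronics | 614.72    
Sports      | 609.58    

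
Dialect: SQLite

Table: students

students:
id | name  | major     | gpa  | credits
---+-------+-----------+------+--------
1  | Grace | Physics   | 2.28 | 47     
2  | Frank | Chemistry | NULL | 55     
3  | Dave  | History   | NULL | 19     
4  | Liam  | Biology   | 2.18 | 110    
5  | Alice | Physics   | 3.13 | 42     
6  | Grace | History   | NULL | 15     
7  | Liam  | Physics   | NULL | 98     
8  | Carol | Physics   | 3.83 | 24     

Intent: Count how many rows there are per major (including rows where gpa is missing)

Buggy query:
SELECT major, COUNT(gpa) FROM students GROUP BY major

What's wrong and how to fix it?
Bug: COUNT(column) counts non-NULL values only; rows with NULL gpa aren't counted

Fix: Use COUNT(*) to count all rows regardless of NULL

Corrected query:
SELECT major, COUNT(*) FROM students GROUP BY major

Result:
major     | COUNT(*)
----------+---------
Biology   | 1       
Chemistry | 1       
History   | 2       
Physics   | 4       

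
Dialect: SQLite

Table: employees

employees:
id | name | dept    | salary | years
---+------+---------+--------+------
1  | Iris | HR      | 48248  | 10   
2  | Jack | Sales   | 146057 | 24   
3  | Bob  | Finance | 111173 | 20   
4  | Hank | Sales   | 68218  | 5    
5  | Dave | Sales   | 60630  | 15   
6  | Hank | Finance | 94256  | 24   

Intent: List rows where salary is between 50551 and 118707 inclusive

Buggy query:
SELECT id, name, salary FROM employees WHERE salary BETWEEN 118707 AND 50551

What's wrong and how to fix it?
Bug: The bounds are reversed; BETWEEN a AND b requires a <= b to match anything

Fix: Write BETWEEN 50551 AND 118707

Corrected query:
SELECT id, name, salary FROM employees WHERE salary BETWEEN 50551 AND 118707

Result:
id | name | salary
---+------+-------
3  | Bob  | 111173
4  | Hank | 68218 
5  | Dave | 60630 
6  | Hank | 94256 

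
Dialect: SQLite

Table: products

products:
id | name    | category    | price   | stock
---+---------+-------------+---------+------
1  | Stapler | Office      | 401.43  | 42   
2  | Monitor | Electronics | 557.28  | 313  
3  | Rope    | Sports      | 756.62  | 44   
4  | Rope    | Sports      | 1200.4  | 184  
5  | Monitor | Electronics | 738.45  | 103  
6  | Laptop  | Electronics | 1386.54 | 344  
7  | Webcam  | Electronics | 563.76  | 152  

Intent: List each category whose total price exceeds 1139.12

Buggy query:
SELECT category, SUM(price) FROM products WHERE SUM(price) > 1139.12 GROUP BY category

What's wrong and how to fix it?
Bug: SUM(price) is an aggregate, but WHERE filters rows before aggregation

Fix: Move the aggregate condition to a HAVING clause

Corrected query:
SELECT category, SUM(price) FROM products GROUP BY category HAVING SUM(price) > 1139.12

Result:
category    | SUM(price)
------------+-----------
Electronics | 3246.03   
Sports      | 1957.02   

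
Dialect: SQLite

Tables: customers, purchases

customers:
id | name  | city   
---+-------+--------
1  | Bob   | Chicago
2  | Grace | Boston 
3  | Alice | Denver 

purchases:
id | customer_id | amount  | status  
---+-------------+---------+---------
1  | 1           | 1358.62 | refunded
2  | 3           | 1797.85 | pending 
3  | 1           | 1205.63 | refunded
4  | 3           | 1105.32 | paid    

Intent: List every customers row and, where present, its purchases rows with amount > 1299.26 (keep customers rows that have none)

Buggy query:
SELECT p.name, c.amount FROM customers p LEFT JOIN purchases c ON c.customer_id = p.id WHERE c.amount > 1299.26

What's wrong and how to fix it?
Bug: A WHERE condition on the right-hand table after LEFT JOIN drops unmatched parents

Fix: Move the right-table condition into the ON clause so unmatched parents are kept

Corrected query:
SELECT p.name, c.amount FROM customers p LEFT JOIN purchases c ON c.customer_id = p.id AND c.amount > 1299.26

Result:
name  | amount 
------+--------
Bob   | 1358.62
Grace | NULL   
Alice | 1797.85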